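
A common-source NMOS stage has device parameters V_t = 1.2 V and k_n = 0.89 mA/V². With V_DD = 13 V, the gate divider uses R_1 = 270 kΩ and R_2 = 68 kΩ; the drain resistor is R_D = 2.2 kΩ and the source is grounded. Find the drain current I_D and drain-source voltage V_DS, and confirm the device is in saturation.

I_D ≈ 0.89 mA, V_DS ≈ 11 V

V_G = V_DD·R_2/(R_1+R_2) = 13×68/338 = 2.62 V. With the source grounded, V_GS = V_G = 2.62 V.
Assume saturation: I_D = (k_n/2)(V_GS − V_t)² = (0.89/2)×(2.62 − 1.2)² = 0.445×1.42² = 0.891 mA.
V_DS = V_DD − I_D·R_D = 13 − 0.891×2.2 = 11 V.
Saturation requires V_DS ≥ V_GS − V_t = 1.42 V; 11 ≥ 1.42 ✓.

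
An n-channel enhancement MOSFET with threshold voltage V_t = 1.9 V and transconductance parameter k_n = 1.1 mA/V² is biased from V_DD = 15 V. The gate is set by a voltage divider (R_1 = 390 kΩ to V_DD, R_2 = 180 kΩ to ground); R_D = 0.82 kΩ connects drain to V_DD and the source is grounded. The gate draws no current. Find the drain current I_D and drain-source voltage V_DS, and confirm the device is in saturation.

V_G = V_DD·R_2/(R_1+R_2) = 15×180/570 = 4.74 V. With the source grounded, V_GS = V_G = 4.74 V.
Assume saturation: I_D = (k_n/2)(V_GS − V_t)² = (1.1/2)×(4.74 − 1.9)² = 0.55×2.84² = 4.43 mA.
V_DS = V_DD − I_D·R_D = 15 − 4.43×0.82 = 11.4 V.
Saturation requires V_DS ≥ V_GS − V_t = 2.84 V; 11.4 ≥ 2.84 ✓.

I_D ≈ 4.4 mA, V_DS ≈ 11 V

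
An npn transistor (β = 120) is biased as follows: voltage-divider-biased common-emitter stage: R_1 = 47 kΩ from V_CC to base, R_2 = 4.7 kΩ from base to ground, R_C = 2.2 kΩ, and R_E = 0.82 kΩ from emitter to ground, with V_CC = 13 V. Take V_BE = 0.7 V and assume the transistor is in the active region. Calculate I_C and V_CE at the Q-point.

Thevenize the base divider: V_Th = V_CC·R_2/(R_1+R_2) = 13×4.7/51.7 = 1.18 V, R_Th = R_1‖R_2 = 4.27 kΩ.
Base-emitter loop: V_Th = I_B·R_Th + V_BE + (β+1)I_B·R_E, so I_B = (1.18 − 0.7) / (4.27 + 121×0.82) = 0.00466 mA.
I_C = β·I_B = 120×0.00466 = 0.559 mA, and I_E = (β+1)I_B = 0.563 mA.
V_CE = V_CC − I_C·R_C − I_E·R_E = 13 − 0.559×2.2 − 0.563×0.82 = 11.3 V.
V_CE = 11.3 V > 0.2 V confirms active-region operation.

I_C ≈ 0.56 mA, V_CE ≈ 11 V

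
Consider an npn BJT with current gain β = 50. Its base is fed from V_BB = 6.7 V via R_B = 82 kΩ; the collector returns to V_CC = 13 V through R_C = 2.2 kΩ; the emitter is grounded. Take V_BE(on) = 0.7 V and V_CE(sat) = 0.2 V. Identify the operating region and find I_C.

active; I_C ≈ 3.7 mA

Assume active. Base-emitter loop: I_B = (V_BB − V_BE)/R_B = (6.7 − 0.7)/82 = 0.0732 mA.
I_C = β·I_B = 50×0.0732 = 3.66 mA.
V_CE = V_CC − I_C·R_C = 13 − 3.66×2.2 = 4.95 V > V_CE(sat), so the active-region assumption holds.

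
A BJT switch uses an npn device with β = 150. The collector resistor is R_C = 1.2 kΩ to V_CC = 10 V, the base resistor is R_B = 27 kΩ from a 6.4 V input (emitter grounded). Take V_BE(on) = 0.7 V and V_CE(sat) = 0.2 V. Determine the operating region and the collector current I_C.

Assume active: I_B = (6.4 − 0.7)/27 = 0.211 mA, giving I_C = β·I_B = 31.7 mA.
But then V_CE = 10 − 31.7×1.2 = -28 V < V_CE(sat) = 0.2 V — impossible in the active region.
So the transistor is saturated. With V_CE = 0.2 V, I_C = (V_CC − 0.2)/R_C = 9.8/1.2 = 8.17 mA.
Check: β·I_B = 31.7 mA > I_C = 8.17 mA, confirming saturation.

saturation; I_C ≈ 8.2 mA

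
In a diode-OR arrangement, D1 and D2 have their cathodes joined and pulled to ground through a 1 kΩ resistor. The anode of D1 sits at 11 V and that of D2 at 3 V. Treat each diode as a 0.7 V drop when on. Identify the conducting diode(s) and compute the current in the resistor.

Only D1 conducts; I_R ≈ 10 mA

Assume both conduct. Then node N would need to be at both 11−0.7 = 10.3 V and 3−0.7 = 2.3 V, which is impossible.
Assume only D1 conducts: V_N = 11 − 0.7 = 10.3 V, so I_R = 10.3/1 = 10.3 mA.
Check D2: its anode-to-cathode voltage is 3 − 10.3 = -7.3 V < 0.7 V, so it is off. The assumption is consistent.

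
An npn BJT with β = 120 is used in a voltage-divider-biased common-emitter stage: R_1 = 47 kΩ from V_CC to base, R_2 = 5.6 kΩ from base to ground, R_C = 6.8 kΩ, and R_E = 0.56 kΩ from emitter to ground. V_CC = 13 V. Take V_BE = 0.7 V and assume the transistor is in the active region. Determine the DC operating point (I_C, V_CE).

Thevenize the base divider: V_Th = V_CC·R_2/(R_1+R_2) = 13×5.6/52.6 = 1.38 V, R_Th = R_1‖R_2 = 5 kΩ.
Base-emitter loop: V_Th = I_B·R_Th + V_BE + (β+1)I_B·R_E, so I_B = (1.38 − 0.7) / (5 + 121×0.56) = 0.0094 mA.
I_C = β·I_B = 120×0.0094 = 1.13 mA, and I_E = (β+1)I_B = 1.14 mA.
V_CE = V_CC − I_C·R_C − I_E·R_E = 13 − 1.13×6.8 − 1.14×0.56 = 4.69 V.
V_CE = 4.69 V > 0.2 V confirms active-region operation.

I_C ≈ 1.1 mA, V_CE ≈ 4.7 V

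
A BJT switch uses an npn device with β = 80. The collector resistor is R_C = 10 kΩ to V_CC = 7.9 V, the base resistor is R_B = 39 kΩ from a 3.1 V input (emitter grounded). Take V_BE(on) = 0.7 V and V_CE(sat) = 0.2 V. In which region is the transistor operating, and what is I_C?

saturation; I_C ≈ 0.77 mA

Assume active: I_B = (3.1 − 0.7)/39 = 0.0615 mA, giving I_C = β·I_B = 4.92 mA.
But then V_CE = 7.9 − 4.92×10 = -41.3 V < V_CE(sat) = 0.2 V — impossible in the active region.
So the transistor is saturated. With V_CE = 0.2 V, I_C = (V_CC − 0.2)/R_C = 7.7/10 = 0.77 mA.
Check: β·I_B = 4.92 mA > I_C = 0.77 mA, confirming saturation.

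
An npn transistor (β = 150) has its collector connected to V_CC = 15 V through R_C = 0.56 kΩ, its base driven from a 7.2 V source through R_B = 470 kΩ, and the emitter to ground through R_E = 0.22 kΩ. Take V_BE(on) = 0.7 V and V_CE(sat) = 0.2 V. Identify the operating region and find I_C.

active; I_C ≈ 1.9 mA

Assume active. Base-emitter loop: I_B = (V_BB − V_BE)/(R_B + (β+1)R_E) = (7.2 − 0.7)/(470 + 151×0.22) = 0.0129 mA.
I_C = β·I_B = 150×0.0129 = 1.94 mA.
V_CE = V_CC − I_C·R_C − I_E·R_E = 15 − 1.94×0.56 − 1.95×0.22 = 13.5 V > V_CE(sat), so the active-region assumption holds.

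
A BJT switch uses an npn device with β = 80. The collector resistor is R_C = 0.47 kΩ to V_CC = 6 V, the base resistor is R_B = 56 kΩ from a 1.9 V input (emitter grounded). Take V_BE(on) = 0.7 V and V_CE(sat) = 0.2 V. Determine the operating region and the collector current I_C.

active; I_C ≈ 1.7 mA

Assume active. Base-emitter loop: I_B = (V_BB − V_BE)/R_B = (1.9 − 0.7)/56 = 0.0214 mA.
I_C = β·I_B = 80×0.0214 = 1.71 mA.
V_CE = V_CC − I_C·R_C = 6 − 1.71×0.47 = 5.19 V > V_CE(sat), so the active-region assumption holds.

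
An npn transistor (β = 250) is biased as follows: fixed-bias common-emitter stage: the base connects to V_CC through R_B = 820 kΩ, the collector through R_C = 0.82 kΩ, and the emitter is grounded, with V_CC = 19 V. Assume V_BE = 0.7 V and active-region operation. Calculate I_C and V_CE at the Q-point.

Base loop: V_CC = I_B·R_B + V_BE, so I_B = (19 − 0.7)/820 kΩ = 0.0223 mA.
In the active region I_C = β·I_B = 250 × 0.0223 = 5.58 mA.
Collector loop: V_CE = V_CC − I_C·R_C = 19 − 5.58×0.82 = 14.4 V.
Since V_CE = 14.4 V > V_CE(sat) ≈ 0.2 V, the transistor is in the active region as assumed.

I_C ≈ 5.6 mA, V_CE ≈ 14 V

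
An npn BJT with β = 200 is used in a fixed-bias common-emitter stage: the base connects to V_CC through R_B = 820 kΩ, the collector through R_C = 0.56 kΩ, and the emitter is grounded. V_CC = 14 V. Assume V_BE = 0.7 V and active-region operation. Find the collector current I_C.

I_C ≈ 3.2 mA

Base loop: V_CC = I_B·R_B + V_BE, so I_B = (14 − 0.7)/820 kΩ = 0.0162 mA.
In the active region I_C = β·I_B = 200 × 0.0162 = 3.24 mA.
Collector loop: V_CE = V_CC − I_C·R_C = 14 − 3.24×0.56 = 12.2 V.
Since V_CE = 12.2 V > V_CE(sat) ≈ 0.2 V, the transistor is in the active region as assumed.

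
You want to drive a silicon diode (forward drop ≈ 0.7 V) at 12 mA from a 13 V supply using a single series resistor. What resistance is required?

The resistor drops V_S − V_D = 13 − 0.7 = 12.3 V at 12 mA.
R = 12.3 V / 12 mA = 1.03 kΩ.

R ≈ 1 kΩ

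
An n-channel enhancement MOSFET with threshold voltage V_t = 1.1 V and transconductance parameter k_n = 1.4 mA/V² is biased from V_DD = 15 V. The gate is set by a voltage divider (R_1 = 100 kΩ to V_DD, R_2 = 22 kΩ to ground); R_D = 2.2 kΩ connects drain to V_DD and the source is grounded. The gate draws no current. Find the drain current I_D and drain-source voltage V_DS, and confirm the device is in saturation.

I_D ≈ 1.8 mA, V_DS ≈ 11 V

V_G = V_DD·R_2/(R_1+R_2) = 15×22/122 = 2.7 V. With the source grounded, V_GS = V_G = 2.7 V.
Assume saturation: I_D = (k_n/2)(V_GS − V_t)² = (1.4/2)×(2.7 − 1.1)² = 0.7×1.6² = 1.8 mA.
V_DS = V_DD − I_D·R_D = 15 − 1.8×2.2 = 11 V.
Saturation requires V_DS ≥ V_GS − V_t = 1.6 V; 11 ≥ 1.6 ✓.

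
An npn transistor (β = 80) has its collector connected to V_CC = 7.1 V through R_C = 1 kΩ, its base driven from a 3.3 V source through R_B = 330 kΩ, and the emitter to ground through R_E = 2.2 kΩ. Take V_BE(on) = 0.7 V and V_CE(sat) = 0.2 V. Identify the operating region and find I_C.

active; I_C ≈ 0.41 mA

Assume active. Base-emitter loop: I_B = (V_BB − V_BE)/(R_B + (β+1)R_E) = (3.3 − 0.7)/(330 + 81×2.2) = 0.00512 mA.
I_C = β·I_B = 80×0.00512 = 0.409 mA.
V_CE = V_CC − I_C·R_C − I_E·R_E = 7.1 − 0.409×1 − 0.414×2.2 = 5.78 V > V_CE(sat), so the active-region assumption holds.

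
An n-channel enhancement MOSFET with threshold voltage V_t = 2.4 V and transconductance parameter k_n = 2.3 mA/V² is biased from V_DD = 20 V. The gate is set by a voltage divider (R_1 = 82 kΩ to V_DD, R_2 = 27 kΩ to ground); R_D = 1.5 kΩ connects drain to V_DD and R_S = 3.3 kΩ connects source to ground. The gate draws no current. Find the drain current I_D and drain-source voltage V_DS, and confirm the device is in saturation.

V_G = V_DD·R_2/(R_1+R_2) = 20×27/109 = 4.95 V.
Assume saturation: I_D = (k_n/2)(V_GS − V_t)² with V_GS = V_G − I_D·R_S = 4.95 − 3.3·I_D.
Substituting gives 12.5·I_D² − 20.4·I_D + 7.5 = 0, with roots I_D = 0.562 or 1.07 mA.
The root I_D = 1.07 mA gives V_GS = 1.44 V ≤ V_t, so take I_D = 0.562 mA.
Then V_GS = 3.1 V and V_DS = V_DD − I_D(R_D+R_S) = 20 − 0.562×4.8 = 17.3 V.
Saturation requires V_DS ≥ V_GS − V_t = 0.699 V; 17.3 ≥ 0.699 ✓.

I_D ≈ 0.56 mA, V_DS ≈ 17 V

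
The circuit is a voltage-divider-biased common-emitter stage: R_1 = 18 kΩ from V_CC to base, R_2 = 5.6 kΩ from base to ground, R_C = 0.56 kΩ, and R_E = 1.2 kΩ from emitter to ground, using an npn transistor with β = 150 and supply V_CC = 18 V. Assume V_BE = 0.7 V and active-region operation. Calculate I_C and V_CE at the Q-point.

I_C ≈ 2.9 mA, V_CE ≈ 13 V

Thevenize the base divider: V_Th = V_CC·R_2/(R_1+R_2) = 18×5.6/23.6 = 4.27 V, R_Th = R_1‖R_2 = 4.27 kΩ.
Base-emitter loop: V_Th = I_B·R_Th + V_BE + (β+1)I_B·R_E, so I_B = (4.27 − 0.7) / (4.27 + 151×1.2) = 0.0193 mA.
I_C = β·I_B = 150×0.0193 = 2.89 mA, and I_E = (β+1)I_B = 2.91 mA.
V_CE = V_CC − I_C·R_C − I_E·R_E = 18 − 2.89×0.56 − 2.91×1.2 = 12.9 V.
V_CE = 12.9 V > 0.2 V confirms active-region operation.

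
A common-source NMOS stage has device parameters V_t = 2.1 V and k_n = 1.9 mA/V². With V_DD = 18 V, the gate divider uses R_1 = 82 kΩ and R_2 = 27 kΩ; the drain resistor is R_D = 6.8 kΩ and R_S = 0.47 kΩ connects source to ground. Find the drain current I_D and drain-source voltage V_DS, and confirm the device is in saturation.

I_D ≈ 2 mA, V_DS ≈ 3.7 V

V_G = V_DD·R_2/(R_1+R_2) = 18×27/109 = 4.46 V.
Assume saturation: I_D = (k_n/2)(V_GS − V_t)² with V_GS = V_G − I_D·R_S = 4.46 − 0.47·I_D.
Substituting gives 0.21·I_D² − 3.11·I_D + 5.29 = 0, with roots I_D = 1.96 or 12.8 mA.
The root I_D = 12.8 mA gives V_GS = -1.58 V ≤ V_t, so take I_D = 1.96 mA.
Then V_GS = 3.54 V and V_DS = V_DD − I_D(R_D+R_S) = 18 − 1.96×7.27 = 3.74 V.
Saturation requires V_DS ≥ V_GS − V_t = 1.44 V; 3.74 ≥ 1.44 ✓.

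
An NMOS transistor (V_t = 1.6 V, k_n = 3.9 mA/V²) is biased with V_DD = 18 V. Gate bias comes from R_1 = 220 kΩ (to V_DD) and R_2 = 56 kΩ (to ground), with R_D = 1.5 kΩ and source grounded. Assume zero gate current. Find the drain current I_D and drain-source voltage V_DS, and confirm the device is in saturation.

V_G = V_DD·R_2/(R_1+R_2) = 18×56/276 = 3.65 V. With the source grounded, V_GS = V_G = 3.65 V.
Assume saturation: I_D = (k_n/2)(V_GS − V_t)² = (3.9/2)×(3.65 − 1.6)² = 1.95×2.05² = 8.21 mA.
V_DS = V_DD − I_D·R_D = 18 − 8.21×1.5 = 5.68 V.
Saturation requires V_DS ≥ V_GS − V_t = 2.05 V; 5.68 ≥ 2.05 ✓.

I_D ≈ 8.2 mA, V_DS ≈ 5.7 V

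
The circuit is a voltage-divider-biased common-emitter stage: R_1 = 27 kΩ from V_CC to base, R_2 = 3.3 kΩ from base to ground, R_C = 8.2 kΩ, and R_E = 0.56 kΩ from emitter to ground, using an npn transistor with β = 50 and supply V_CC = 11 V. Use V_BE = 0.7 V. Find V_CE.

Thevenize the base divider: V_Th = V_CC·R_2/(R_1+R_2) = 11×3.3/30.3 = 1.2 V, R_Th = R_1‖R_2 = 2.94 kΩ.
Base-emitter loop: V_Th = I_B·R_Th + V_BE + (β+1)I_B·R_E, so I_B = (1.2 − 0.7) / (2.94 + 51×0.56) = 0.0158 mA.
I_C = β·I_B = 50×0.0158 = 0.79 mA, and I_E = (β+1)I_B = 0.806 mA.
V_CE = V_CC − I_C·R_C − I_E·R_E = 11 − 0.79×8.2 − 0.806×0.56 = 4.07 V.
V_CE = 4.07 V > 0.2 V confirms active-region operation.

V_CE ≈ 4.1 V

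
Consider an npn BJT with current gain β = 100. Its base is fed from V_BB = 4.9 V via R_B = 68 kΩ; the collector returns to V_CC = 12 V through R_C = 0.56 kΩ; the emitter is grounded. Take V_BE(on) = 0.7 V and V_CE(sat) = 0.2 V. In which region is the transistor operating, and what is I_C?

active; I_C ≈ 6.2 mA

Assume active. Base-emitter loop: I_B = (V_BB − V_BE)/R_B = (4.9 − 0.7)/68 = 0.0618 mA.
I_C = β·I_B = 100×0.0618 = 6.18 mA.
V_CE = V_CC − I_C·R_C = 12 − 6.18×0.56 = 8.54 V > V_CE(sat), so the active-region assumption holds.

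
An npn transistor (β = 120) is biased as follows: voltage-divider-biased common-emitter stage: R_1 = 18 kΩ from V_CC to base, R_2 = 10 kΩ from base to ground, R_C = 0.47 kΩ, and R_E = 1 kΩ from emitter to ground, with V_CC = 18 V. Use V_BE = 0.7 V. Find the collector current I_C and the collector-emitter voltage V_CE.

Thevenize the base divider: V_Th = V_CC·R_2/(R_1+R_2) = 18×10/28 = 6.43 V, R_Th = R_1‖R_2 = 6.43 kΩ.
Base-emitter loop: V_Th = I_B·R_Th + V_BE + (β+1)I_B·R_E, so I_B = (6.43 − 0.7) / (6.43 + 121×1) = 0.045 mA.
I_C = β·I_B = 120×0.045 = 5.39 mA, and I_E = (β+1)I_B = 5.44 mA.
V_CE = V_CC − I_C·R_C − I_E·R_E = 18 − 5.39×0.47 − 5.44×1 = 10 V.
V_CE = 10 V > 0.2 V confirms active-region operation.

I_C ≈ 5.4 mA, V_CE ≈ 10 V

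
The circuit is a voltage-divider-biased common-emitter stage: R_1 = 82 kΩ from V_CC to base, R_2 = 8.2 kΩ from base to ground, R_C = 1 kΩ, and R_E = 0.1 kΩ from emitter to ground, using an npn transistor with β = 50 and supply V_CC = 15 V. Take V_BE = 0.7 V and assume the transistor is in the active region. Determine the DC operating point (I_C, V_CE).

I_C ≈ 2.6 mA, V_CE ≈ 12 V

Thevenize the base divider: V_Th = V_CC·R_2/(R_1+R_2) = 15×8.2/90.2 = 1.36 V, R_Th = R_1‖R_2 = 7.45 kΩ.
Base-emitter loop: V_Th = I_B·R_Th + V_BE + (β+1)I_B·R_E, so I_B = (1.36 − 0.7) / (7.45 + 51×0.1) = 0.0529 mA.
I_C = β·I_B = 50×0.0529 = 2.64 mA, and I_E = (β+1)I_B = 2.7 mA.
V_CE = V_CC − I_C·R_C − I_E·R_E = 15 − 2.64×1 − 2.7×0.1 = 12.1 V.
V_CE = 12.1 V > 0.2 V confirms active-region operation.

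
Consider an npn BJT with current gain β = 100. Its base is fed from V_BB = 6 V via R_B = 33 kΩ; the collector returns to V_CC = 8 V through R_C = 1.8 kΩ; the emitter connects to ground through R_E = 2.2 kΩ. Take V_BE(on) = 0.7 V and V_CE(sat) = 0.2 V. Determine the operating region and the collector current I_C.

saturation; I_C ≈ 1.9 mA

Assume active: I_B = (6 − 0.7)/(33 + 101×2.2) = 0.0208 mA, I_C = β·I_B = 2.08 mA.
Then V_CE = 8 − 2.08×1.8 − 2.1×2.2 = -0.353 V < 0.2 V — the active assumption fails.
Re-solve with V_CE = 0.2 V. KCL at the emitter: V_E/R_E = (V_BB−0.7−V_E)/R_B + (V_CC−0.2−V_E)/R_C, giving V_E = 4.32 V.
I_C = (V_CC − 0.2 − V_E)/R_C = (7.8 − 4.32)/1.8 = 1.93 mA.
Check: I_B = (5.3 − 4.32)/33 = 0.0297 mA, and β·I_B = 2.97 mA > I_C, confirming saturation.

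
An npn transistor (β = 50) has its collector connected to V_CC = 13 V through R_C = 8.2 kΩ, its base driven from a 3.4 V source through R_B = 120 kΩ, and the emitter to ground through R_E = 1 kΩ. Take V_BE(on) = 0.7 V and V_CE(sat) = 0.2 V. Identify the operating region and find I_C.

Assume active. Base-emitter loop: I_B = (V_BB − V_BE)/(R_B + (β+1)R_E) = (3.4 − 0.7)/(120 + 51×1) = 0.0158 mA.
I_C = β·I_B = 50×0.0158 = 0.789 mA.
V_CE = V_CC − I_C·R_C − I_E·R_E = 13 − 0.789×8.2 − 0.805×1 = 5.72 V > V_CE(sat), so the active-region assumption holds.

active; I_C ≈ 0.79 mA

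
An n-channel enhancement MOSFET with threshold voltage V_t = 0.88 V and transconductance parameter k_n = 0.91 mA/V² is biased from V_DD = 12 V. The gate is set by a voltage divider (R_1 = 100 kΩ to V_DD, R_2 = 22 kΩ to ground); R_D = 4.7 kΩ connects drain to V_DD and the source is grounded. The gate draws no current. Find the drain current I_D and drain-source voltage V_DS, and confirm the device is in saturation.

I_D ≈ 0.75 mA, V_DS ≈ 8.5 V

V_G = V_DD·R_2/(R_1+R_2) = 12×22/122 = 2.16 V. With the source grounded, V_GS = V_G = 2.16 V.
Assume saturation: I_D = (k_n/2)(V_GS − V_t)² = (0.91/2)×(2.16 − 0.88)² = 0.455×1.28² = 0.75 mA.
V_DS = V_DD − I_D·R_D = 12 − 0.75×4.7 = 8.47 V.
Saturation requires V_DS ≥ V_GS − V_t = 1.28 V; 8.47 ≥ 1.28 ✓.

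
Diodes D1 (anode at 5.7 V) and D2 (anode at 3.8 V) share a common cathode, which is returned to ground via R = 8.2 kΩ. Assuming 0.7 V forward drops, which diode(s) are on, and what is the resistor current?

Assume both conduct. Then node N would need to be at both 5.7−0.7 = 5 V and 3.8−0.7 = 3.1 V, which is impossible.
Assume only D1 conducts: V_N = 5.7 − 0.7 = 5 V, so I_R = 5/8.2 = 0.61 mA.
Check D2: its anode-to-cathode voltage is 3.8 − 5 = -1.2 V < 0.7 V, so it is off. The assumption is consistent.

Only D1 conducts; I_R ≈ 0.61 mA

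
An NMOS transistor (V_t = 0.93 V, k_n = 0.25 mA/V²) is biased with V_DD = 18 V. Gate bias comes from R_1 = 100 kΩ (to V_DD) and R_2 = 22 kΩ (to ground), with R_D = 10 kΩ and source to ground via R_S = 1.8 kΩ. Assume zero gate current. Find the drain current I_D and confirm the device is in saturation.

I_D ≈ 0.35 mA

V_G = V_DD·R_2/(R_1+R_2) = 18×22/122 = 3.25 V.
Assume saturation: I_D = (k_n/2)(V_GS − V_t)² with V_GS = V_G − I_D·R_S = 3.25 − 1.8·I_D.
Substituting gives 0.405·I_D² − 2.04·I_D + 0.67 = 0, with roots I_D = 0.353 or 4.69 mA.
The root I_D = 4.69 mA gives V_GS = -5.19 V ≤ V_t, so take I_D = 0.353 mA.
Then V_GS = 2.61 V and V_DS = V_DD − I_D(R_D+R_S) = 18 − 0.353×11.8 = 13.8 V.
Saturation requires V_DS ≥ V_GS − V_t = 1.68 V; 13.8 ≥ 1.68 ✓.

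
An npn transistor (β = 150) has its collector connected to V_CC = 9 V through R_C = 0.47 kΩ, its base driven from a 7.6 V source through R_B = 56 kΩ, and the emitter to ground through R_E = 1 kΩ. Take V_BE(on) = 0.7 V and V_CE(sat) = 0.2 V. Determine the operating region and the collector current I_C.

active; I_C ≈ 5 mA

Assume active. Base-emitter loop: I_B = (V_BB − V_BE)/(R_B + (β+1)R_E) = (7.6 − 0.7)/(56 + 151×1) = 0.0333 mA.
I_C = β·I_B = 150×0.0333 = 5 mA.
V_CE = V_CC − I_C·R_C − I_E·R_E = 9 − 5×0.47 − 5.03×1 = 1.62 V > V_CE(sat), so the active-region assumption holds.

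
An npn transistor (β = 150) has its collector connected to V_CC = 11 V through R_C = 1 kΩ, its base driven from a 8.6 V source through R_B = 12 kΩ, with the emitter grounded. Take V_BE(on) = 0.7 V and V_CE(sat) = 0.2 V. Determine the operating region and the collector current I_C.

saturation; I_C ≈ 11 mA

Assume active: I_B = (8.6 − 0.7)/12 = 0.658 mA, giving I_C = β·I_B = 98.8 mA.
But then V_CE = 11 − 98.8×1 = -87.8 V < V_CE(sat) = 0.2 V — impossible in the active region.
So the transistor is saturated. With V_CE = 0.2 V, I_C = (V_CC − 0.2)/R_C = 10.8/1 = 10.8 mA.
Check: β·I_B = 98.8 mA > I_C = 10.8 mA, confirming saturation.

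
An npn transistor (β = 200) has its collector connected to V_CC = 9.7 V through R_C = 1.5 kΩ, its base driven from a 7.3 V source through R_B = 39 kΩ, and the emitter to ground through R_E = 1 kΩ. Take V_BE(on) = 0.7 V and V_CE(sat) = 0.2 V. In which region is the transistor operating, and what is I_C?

saturation; I_C ≈ 3.8 mA

Assume active: I_B = (7.3 − 0.7)/(39 + 201×1) = 0.0275 mA, I_C = β·I_B = 5.5 mA.
Then V_CE = 9.7 − 5.5×1.5 − 5.53×1 = -4.08 V < 0.2 V — the active assumption fails.
Re-solve with V_CE = 0.2 V. KCL at the emitter: V_E/R_E = (V_BB−0.7−V_E)/R_B + (V_CC−0.2−V_E)/R_C, giving V_E = 3.84 V.
I_C = (V_CC − 0.2 − V_E)/R_C = (9.5 − 3.84)/1.5 = 3.77 mA.
Check: I_B = (6.6 − 3.84)/39 = 0.0707 mA, and β·I_B = 14.1 mA > I_C, confirming saturation.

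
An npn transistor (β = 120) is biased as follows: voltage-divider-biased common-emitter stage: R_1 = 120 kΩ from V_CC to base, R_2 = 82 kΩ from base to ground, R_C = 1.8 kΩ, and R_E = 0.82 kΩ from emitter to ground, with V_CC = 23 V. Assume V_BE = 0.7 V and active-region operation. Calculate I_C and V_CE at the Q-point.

Thevenize the base divider: V_Th = V_CC·R_2/(R_1+R_2) = 23×82/202 = 9.34 V, R_Th = R_1‖R_2 = 48.7 kΩ.
Base-emitter loop: V_Th = I_B·R_Th + V_BE + (β+1)I_B·R_E, so I_B = (9.34 − 0.7) / (48.7 + 121×0.82) = 0.0584 mA.
I_C = β·I_B = 120×0.0584 = 7.01 mA, and I_E = (β+1)I_B = 7.06 mA.
V_CE = V_CC − I_C·R_C − I_E·R_E = 23 − 7.01×1.8 − 7.06×0.82 = 4.6 V.
V_CE = 4.6 V > 0.2 V confirms active-region operation.

I_C ≈ 7 mA, V_CE ≈ 4.6 V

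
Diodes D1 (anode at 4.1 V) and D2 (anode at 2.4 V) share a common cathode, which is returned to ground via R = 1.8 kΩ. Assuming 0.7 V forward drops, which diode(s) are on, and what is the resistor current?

Only D1 conducts; I_R ≈ 1.9 mA

Assume both conduct. Then node N would need to be at both 4.1−0.7 = 3.4 V and 2.4−0.7 = 1.7 V, which is impossible.
Assume only D1 conducts: V_N = 4.1 − 0.7 = 3.4 V, so I_R = 3.4/1.8 = 1.89 mA.
Check D2: its anode-to-cathode voltage is 2.4 − 3.4 = -1 V < 0.7 V, so it is off. The assumption is consistent.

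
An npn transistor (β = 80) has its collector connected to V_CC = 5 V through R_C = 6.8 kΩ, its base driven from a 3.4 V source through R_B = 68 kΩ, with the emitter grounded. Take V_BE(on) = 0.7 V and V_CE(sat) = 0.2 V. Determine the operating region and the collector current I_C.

saturation; I_C ≈ 0.71 mA

Assume active: I_B = (3.4 − 0.7)/68 = 0.0397 mA, giving I_C = β·I_B = 3.18 mA.
But then V_CE = 5 − 3.18×6.8 = -16.6 V < V_CE(sat) = 0.2 V — impossible in the active region.
So the transistor is saturated. With V_CE = 0.2 V, I_C = (V_CC − 0.2)/R_C = 4.8/6.8 = 0.706 mA.
Check: β·I_B = 3.18 mA > I_C = 0.706 mA, confirming saturation.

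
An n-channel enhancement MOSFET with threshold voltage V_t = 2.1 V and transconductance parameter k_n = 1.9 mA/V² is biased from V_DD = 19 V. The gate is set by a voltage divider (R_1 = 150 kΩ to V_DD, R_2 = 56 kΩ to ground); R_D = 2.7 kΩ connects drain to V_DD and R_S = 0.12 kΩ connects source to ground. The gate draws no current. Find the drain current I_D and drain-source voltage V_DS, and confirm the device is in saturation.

I_D ≈ 5.5 mA, V_DS ≈ 3.5 V

V_G = V_DD·R_2/(R_1+R_2) = 19×56/206 = 5.17 V.
Assume saturation: I_D = (k_n/2)(V_GS − V_t)² with V_GS = V_G − I_D·R_S = 5.17 − 0.12·I_D.
Substituting gives 0.0137·I_D² − 1.7·I_D + 8.92 = 0, with roots I_D = 5.5 or 119 mA.
The root I_D = 119 mA gives V_GS = -9.08 V ≤ V_t, so take I_D = 5.5 mA.
Then V_GS = 4.51 V and V_DS = V_DD − I_D(R_D+R_S) = 19 − 5.5×2.82 = 3.5 V.
Saturation requires V_DS ≥ V_GS − V_t = 2.41 V; 3.5 ≥ 2.41 ✓.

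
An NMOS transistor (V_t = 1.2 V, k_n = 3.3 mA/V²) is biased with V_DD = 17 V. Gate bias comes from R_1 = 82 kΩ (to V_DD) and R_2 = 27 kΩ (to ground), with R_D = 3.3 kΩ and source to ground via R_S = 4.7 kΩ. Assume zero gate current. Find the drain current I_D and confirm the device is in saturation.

V_G = V_DD·R_2/(R_1+R_2) = 17×27/109 = 4.21 V.
Assume saturation: I_D = (k_n/2)(V_GS − V_t)² with V_GS = V_G − I_D·R_S = 4.21 − 4.7·I_D.
Substituting gives 36.4·I_D² − 47.7·I_D + 15 = 0, with roots I_D = 0.521 or 0.788 mA.
The root I_D = 0.788 mA gives V_GS = 0.509 V ≤ V_t, so take I_D = 0.521 mA.
Then V_GS = 1.76 V and V_DS = V_DD − I_D(R_D+R_S) = 17 − 0.521×8 = 12.8 V.
Saturation requires V_DS ≥ V_GS − V_t = 0.562 V; 12.8 ≥ 0.562 ✓.

I_D ≈ 0.52 mA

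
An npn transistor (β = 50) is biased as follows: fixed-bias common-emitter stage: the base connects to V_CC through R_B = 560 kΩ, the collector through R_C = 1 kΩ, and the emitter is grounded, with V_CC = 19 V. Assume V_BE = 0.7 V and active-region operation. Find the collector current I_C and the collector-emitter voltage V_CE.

Base loop: V_CC = I_B·R_B + V_BE, so I_B = (19 − 0.7)/560 kΩ = 0.0327 mA.
In the active region I_C = β·I_B = 50 × 0.0327 = 1.63 mA.
Collector loop: V_CE = V_CC − I_C·R_C = 19 − 1.63×1 = 17.4 V.
Since V_CE = 17.4 V > V_CE(sat) ≈ 0.2 V, the transistor is in the active region as assumed.

I_C ≈ 1.6 mA, V_CE ≈ 17 V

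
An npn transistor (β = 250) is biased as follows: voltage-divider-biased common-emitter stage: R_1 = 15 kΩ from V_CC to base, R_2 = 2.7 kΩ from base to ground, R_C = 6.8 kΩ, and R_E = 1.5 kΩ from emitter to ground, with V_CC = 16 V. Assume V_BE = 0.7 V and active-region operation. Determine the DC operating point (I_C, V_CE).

I_C ≈ 1.1 mA, V_CE ≈ 6.5 V

Thevenize the base divider: V_Th = V_CC·R_2/(R_1+R_2) = 16×2.7/17.7 = 2.44 V, R_Th = R_1‖R_2 = 2.29 kΩ.
Base-emitter loop: V_Th = I_B·R_Th + V_BE + (β+1)I_B·R_E, so I_B = (2.44 − 0.7) / (2.29 + 251×1.5) = 0.0046 mA.
I_C = β·I_B = 250×0.0046 = 1.15 mA, and I_E = (β+1)I_B = 1.15 mA.
V_CE = V_CC − I_C·R_C − I_E·R_E = 16 − 1.15×6.8 − 1.15×1.5 = 6.46 V.
V_CE = 6.46 V > 0.2 V confirms active-region operation.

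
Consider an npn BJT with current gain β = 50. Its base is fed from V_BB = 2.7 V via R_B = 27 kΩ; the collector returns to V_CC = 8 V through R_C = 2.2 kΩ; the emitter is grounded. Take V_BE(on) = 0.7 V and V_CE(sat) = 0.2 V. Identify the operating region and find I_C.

Assume active: I_B = (2.7 − 0.7)/27 = 0.0741 mA, giving I_C = β·I_B = 3.7 mA.
But then V_CE = 8 − 3.7×2.2 = -0.148 V < V_CE(sat) = 0.2 V — impossible in the active region.
So the transistor is saturated. With V_CE = 0.2 V, I_C = (V_CC − 0.2)/R_C = 7.8/2.2 = 3.55 mA.
Check: β·I_B = 3.7 mA > I_C = 3.55 mA, confirming saturation.

saturation; I_C ≈ 3.5 mA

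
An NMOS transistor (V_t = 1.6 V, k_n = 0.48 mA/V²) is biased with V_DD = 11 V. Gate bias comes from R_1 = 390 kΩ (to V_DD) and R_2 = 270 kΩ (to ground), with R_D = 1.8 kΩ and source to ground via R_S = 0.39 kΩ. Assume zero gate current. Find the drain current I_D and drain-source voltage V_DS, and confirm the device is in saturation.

V_G = V_DD·R_2/(R_1+R_2) = 11×270/660 = 4.5 V.
Assume saturation: I_D = (k_n/2)(V_GS − V_t)² with V_GS = V_G − I_D·R_S = 4.5 − 0.39·I_D.
Substituting gives 0.0365·I_D² − 1.54·I_D + 2.02 = 0, with roots I_D = 1.35 or 40.9 mA.
The root I_D = 40.9 mA gives V_GS = -11.5 V ≤ V_t, so take I_D = 1.35 mA.
Then V_GS = 3.97 V and V_DS = V_DD − I_D(R_D+R_S) = 11 − 1.35×2.19 = 8.04 V.
Saturation requires V_DS ≥ V_GS − V_t = 2.37 V; 8.04 ≥ 2.37 ✓.

I_D ≈ 1.4 mA, V_DS ≈ 8 V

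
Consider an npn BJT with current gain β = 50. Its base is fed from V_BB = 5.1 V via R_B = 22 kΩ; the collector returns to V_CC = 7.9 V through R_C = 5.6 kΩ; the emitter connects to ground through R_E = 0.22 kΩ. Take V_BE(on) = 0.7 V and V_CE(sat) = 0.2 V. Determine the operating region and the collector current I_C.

Assume active: I_B = (5.1 − 0.7)/(22 + 51×0.22) = 0.132 mA, I_C = β·I_B = 6.62 mA.
Then V_CE = 7.9 − 6.62×5.6 − 6.75×0.22 = -30.7 V < 0.2 V — the active assumption fails.
Re-solve with V_CE = 0.2 V. KCL at the emitter: V_E/R_E = (V_BB−0.7−V_E)/R_B + (V_CC−0.2−V_E)/R_C, giving V_E = 0.33 V.
I_C = (V_CC − 0.2 − V_E)/R_C = (7.7 − 0.33)/5.6 = 1.32 mA.
Check: I_B = (4.4 − 0.33)/22 = 0.185 mA, and β·I_B = 9.25 mA > I_C, confirming saturation.

saturation; I_C ≈ 1.3 mA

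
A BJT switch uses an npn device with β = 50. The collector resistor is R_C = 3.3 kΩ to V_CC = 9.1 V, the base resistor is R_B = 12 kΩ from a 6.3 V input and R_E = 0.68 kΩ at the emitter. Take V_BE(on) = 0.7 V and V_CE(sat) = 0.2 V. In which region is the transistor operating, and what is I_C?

Assume active: I_B = (6.3 − 0.7)/(12 + 51×0.68) = 0.12 mA, I_C = β·I_B = 6 mA.
Then V_CE = 9.1 − 6×3.3 − 6.12×0.68 = -14.9 V < 0.2 V — the active assumption fails.
Re-solve with V_CE = 0.2 V. KCL at the emitter: V_E/R_E = (V_BB−0.7−V_E)/R_B + (V_CC−0.2−V_E)/R_C, giving V_E = 1.7 V.
I_C = (V_CC − 0.2 − V_E)/R_C = (8.9 − 1.7)/3.3 = 2.18 mA.
Check: I_B = (5.6 − 1.7)/12 = 0.325 mA, and β·I_B = 16.2 mA > I_C, confirming saturation.

saturation; I_C ≈ 2.2 mA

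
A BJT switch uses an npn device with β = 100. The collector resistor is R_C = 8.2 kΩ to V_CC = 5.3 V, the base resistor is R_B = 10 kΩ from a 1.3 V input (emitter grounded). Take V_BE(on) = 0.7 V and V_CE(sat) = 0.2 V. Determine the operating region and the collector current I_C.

saturation; I_C ≈ 0.62 mA

Assume active: I_B = (1.3 − 0.7)/10 = 0.06 mA, giving I_C = β·I_B = 6 mA.
But then V_CE = 5.3 − 6×8.2 = -43.9 V < V_CE(sat) = 0.2 V — impossible in the active region.
So the transistor is saturated. With V_CE = 0.2 V, I_C = (V_CC − 0.2)/R_C = 5.1/8.2 = 0.622 mA.
Check: β·I_B = 6 mA > I_C = 0.622 mA, confirming saturation.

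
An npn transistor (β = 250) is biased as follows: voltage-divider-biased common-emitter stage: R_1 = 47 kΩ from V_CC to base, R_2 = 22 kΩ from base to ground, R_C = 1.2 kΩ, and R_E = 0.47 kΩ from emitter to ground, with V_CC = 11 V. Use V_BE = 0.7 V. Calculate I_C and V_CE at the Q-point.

I_C ≈ 5.3 mA, V_CE ≈ 2.2 V

Thevenize the base divider: V_Th = V_CC·R_2/(R_1+R_2) = 11×22/69 = 3.51 V, R_Th = R_1‖R_2 = 15 kΩ.
Base-emitter loop: V_Th = I_B·R_Th + V_BE + (β+1)I_B·R_E, so I_B = (3.51 − 0.7) / (15 + 251×0.47) = 0.0211 mA.
I_C = β·I_B = 250×0.0211 = 5.28 mA, and I_E = (β+1)I_B = 5.3 mA.
V_CE = V_CC − I_C·R_C − I_E·R_E = 11 − 5.28×1.2 − 5.3×0.47 = 2.17 V.
V_CE = 2.17 V > 0.2 V confirms active-region operation.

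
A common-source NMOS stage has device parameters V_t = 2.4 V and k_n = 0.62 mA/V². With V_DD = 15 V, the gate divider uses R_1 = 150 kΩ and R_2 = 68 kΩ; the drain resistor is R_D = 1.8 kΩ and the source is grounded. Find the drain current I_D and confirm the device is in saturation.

V_G = V_DD·R_2/(R_1+R_2) = 15×68/218 = 4.68 V. With the source grounded, V_GS = V_G = 4.68 V.
Assume saturation: I_D = (k_n/2)(V_GS − V_t)² = (0.62/2)×(4.68 − 2.4)² = 0.31×2.28² = 1.61 mA.
V_DS = V_DD − I_D·R_D = 15 − 1.61×1.8 = 12.1 V.
Saturation requires V_DS ≥ V_GS − V_t = 2.28 V; 12.1 ≥ 2.28 ✓.

I_D ≈ 1.6 mA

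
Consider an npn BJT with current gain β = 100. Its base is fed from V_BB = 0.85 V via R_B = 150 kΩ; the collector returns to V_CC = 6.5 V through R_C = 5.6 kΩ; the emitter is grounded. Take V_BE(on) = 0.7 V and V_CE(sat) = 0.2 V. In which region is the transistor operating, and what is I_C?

active; I_C ≈ 0.1 mA

Assume active. Base-emitter loop: I_B = (V_BB − V_BE)/R_B = (0.85 − 0.7)/150 = 0.001 mA.
I_C = β·I_B = 100×0.001 = 0.1 mA.
V_CE = V_CC − I_C·R_C = 6.5 − 0.1×5.6 = 5.94 V > V_CE(sat), so the active-region assumption holds.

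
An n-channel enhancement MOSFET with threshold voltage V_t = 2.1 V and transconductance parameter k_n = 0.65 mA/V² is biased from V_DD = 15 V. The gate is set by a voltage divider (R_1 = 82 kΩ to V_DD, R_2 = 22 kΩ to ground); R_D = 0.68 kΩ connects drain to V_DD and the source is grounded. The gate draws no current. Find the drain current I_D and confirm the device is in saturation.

I_D ≈ 0.37 mA

V_G = V_DD·R_2/(R_1+R_2) = 15×22/104 = 3.17 V. With the source grounded, V_GS = V_G = 3.17 V.
Assume saturation: I_D = (k_n/2)(V_GS − V_t)² = (0.65/2)×(3.17 − 2.1)² = 0.325×1.07² = 0.374 mA.
V_DS = V_DD − I_D·R_D = 15 − 0.374×0.68 = 14.7 V.
Saturation requires V_DS ≥ V_GS − V_t = 1.07 V; 14.7 ≥ 1.07 ✓.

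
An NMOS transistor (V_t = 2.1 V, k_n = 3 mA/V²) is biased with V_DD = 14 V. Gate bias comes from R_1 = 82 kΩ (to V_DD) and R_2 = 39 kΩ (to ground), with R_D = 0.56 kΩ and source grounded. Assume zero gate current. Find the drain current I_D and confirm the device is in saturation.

V_G = V_DD·R_2/(R_1+R_2) = 14×39/121 = 4.51 V. With the source grounded, V_GS = V_G = 4.51 V.
Assume saturation: I_D = (k_n/2)(V_GS − V_t)² = (3/2)×(4.51 − 2.1)² = 1.5×2.41² = 8.73 mA.
V_DS = V_DD − I_D·R_D = 14 − 8.73×0.56 = 9.11 V.
Saturation requires V_DS ≥ V_GS − V_t = 2.41 V; 9.11 ≥ 2.41 ✓.

I_D ≈ 8.7 mA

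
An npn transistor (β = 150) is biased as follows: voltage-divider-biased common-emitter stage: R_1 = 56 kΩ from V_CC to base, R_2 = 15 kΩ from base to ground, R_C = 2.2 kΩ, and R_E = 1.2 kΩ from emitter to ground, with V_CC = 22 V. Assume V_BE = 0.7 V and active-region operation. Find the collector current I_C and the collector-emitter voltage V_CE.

Thevenize the base divider: V_Th = V_CC·R_2/(R_1+R_2) = 22×15/71 = 4.65 V, R_Th = R_1‖R_2 = 11.8 kΩ.
Base-emitter loop: V_Th = I_B·R_Th + V_BE + (β+1)I_B·R_E, so I_B = (4.65 − 0.7) / (11.8 + 151×1.2) = 0.0205 mA.
I_C = β·I_B = 150×0.0205 = 3.07 mA, and I_E = (β+1)I_B = 3.09 mA.
V_CE = V_CC − I_C·R_C − I_E·R_E = 22 − 3.07×2.2 − 3.09×1.2 = 11.5 V.
V_CE = 11.5 V > 0.2 V confirms active-region operation.

I_C ≈ 3.1 mA, V_CE ≈ 12 V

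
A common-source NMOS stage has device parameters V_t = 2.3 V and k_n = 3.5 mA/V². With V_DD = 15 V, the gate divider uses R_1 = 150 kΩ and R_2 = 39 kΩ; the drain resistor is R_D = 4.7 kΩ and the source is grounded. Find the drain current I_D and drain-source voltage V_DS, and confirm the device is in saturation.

I_D ≈ 1.1 mA, V_DS ≈ 9.8 V

V_G = V_DD·R_2/(R_1+R_2) = 15×39/189 = 3.1 V. With the source grounded, V_GS = V_G = 3.1 V.
Assume saturation: I_D = (k_n/2)(V_GS − V_t)² = (3.5/2)×(3.1 − 2.3)² = 1.75×0.795² = 1.11 mA.
V_DS = V_DD − I_D·R_D = 15 − 1.11×4.7 = 9.8 V.
Saturation requires V_DS ≥ V_GS − V_t = 0.795 V; 9.8 ≥ 0.795 ✓.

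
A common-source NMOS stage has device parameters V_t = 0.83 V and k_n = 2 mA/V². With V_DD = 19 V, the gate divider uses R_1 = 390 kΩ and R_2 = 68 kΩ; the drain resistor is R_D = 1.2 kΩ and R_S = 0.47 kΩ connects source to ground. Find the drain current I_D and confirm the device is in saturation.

V_G = V_DD·R_2/(R_1+R_2) = 19×68/458 = 2.82 V.
Assume saturation: I_D = (k_n/2)(V_GS − V_t)² with V_GS = V_G − I_D·R_S = 2.82 − 0.47·I_D.
Substituting gives 0.221·I_D² − 2.87·I_D + 3.96 = 0, with roots I_D = 1.57 or 11.4 mA.
The root I_D = 11.4 mA gives V_GS = -2.55 V ≤ V_t, so take I_D = 1.57 mA.
Then V_GS = 2.08 V and V_DS = V_DD − I_D(R_D+R_S) = 19 − 1.57×1.67 = 16.4 V.
Saturation requires V_DS ≥ V_GS − V_t = 1.25 V; 16.4 ≥ 1.25 ✓.

I_D ≈ 1.6 mA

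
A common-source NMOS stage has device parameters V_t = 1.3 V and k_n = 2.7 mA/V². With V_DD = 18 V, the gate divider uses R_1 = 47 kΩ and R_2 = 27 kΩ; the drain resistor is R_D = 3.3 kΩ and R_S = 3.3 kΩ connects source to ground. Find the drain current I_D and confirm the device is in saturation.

V_G = V_DD·R_2/(R_1+R_2) = 18×27/74 = 6.57 V.
Assume saturation: I_D = (k_n/2)(V_GS − V_t)² with V_GS = V_G − I_D·R_S = 6.57 − 3.3·I_D.
Substituting gives 14.7·I_D² − 47.9·I_D + 37.5 = 0, with roots I_D = 1.3 or 1.96 mA.
The root I_D = 1.96 mA gives V_GS = 0.0946 V ≤ V_t, so take I_D = 1.3 mA.
Then V_GS = 2.28 V and V_DS = V_DD − I_D(R_D+R_S) = 18 − 1.3×6.6 = 9.43 V.
Saturation requires V_DS ≥ V_GS − V_t = 0.981 V; 9.43 ≥ 0.981 ✓.

I_D ≈ 1.3 mA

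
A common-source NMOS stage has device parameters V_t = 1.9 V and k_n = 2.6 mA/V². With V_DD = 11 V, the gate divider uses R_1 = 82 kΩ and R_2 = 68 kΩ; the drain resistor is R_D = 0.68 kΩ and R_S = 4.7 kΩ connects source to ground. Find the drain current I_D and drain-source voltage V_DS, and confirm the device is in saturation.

I_D ≈ 0.52 mA, V_DS ≈ 8.2 V

V_G = V_DD·R_2/(R_1+R_2) = 11×68/150 = 4.99 V.
Assume saturation: I_D = (k_n/2)(V_GS − V_t)² with V_GS = V_G − I_D·R_S = 4.99 − 4.7·I_D.
Substituting gives 28.7·I_D² − 38.7·I_D + 12.4 = 0, with roots I_D = 0.522 or 0.826 mA.
The root I_D = 0.826 mA gives V_GS = 1.1 V ≤ V_t, so take I_D = 0.522 mA.
Then V_GS = 2.53 V and V_DS = V_DD − I_D(R_D+R_S) = 11 − 0.522×5.38 = 8.19 V.
Saturation requires V_DS ≥ V_GS − V_t = 0.634 V; 8.19 ≥ 0.634 ✓.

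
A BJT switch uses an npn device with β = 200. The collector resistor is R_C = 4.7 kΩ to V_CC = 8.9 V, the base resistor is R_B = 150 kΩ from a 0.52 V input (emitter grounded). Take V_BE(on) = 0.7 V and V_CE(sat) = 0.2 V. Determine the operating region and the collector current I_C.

V_BB = 0.52 V ≤ V_BE(on) = 0.7 V, so the base-emitter junction is not forward biased.
The transistor is in cutoff: I_B = I_C = 0.

cutoff; I_C ≈ 0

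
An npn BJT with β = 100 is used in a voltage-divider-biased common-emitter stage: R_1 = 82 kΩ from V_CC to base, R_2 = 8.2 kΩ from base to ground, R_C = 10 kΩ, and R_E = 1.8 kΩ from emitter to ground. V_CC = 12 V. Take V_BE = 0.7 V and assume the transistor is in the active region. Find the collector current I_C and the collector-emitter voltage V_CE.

Thevenize the base divider: V_Th = V_CC·R_2/(R_1+R_2) = 12×8.2/90.2 = 1.09 V, R_Th = R_1‖R_2 = 7.45 kΩ.
Base-emitter loop: V_Th = I_B·R_Th + V_BE + (β+1)I_B·R_E, so I_B = (1.09 − 0.7) / (7.45 + 101×1.8) = 0.00207 mA.
I_C = β·I_B = 100×0.00207 = 0.207 mA, and I_E = (β+1)I_B = 0.209 mA.
V_CE = V_CC − I_C·R_C − I_E·R_E = 12 − 0.207×10 − 0.209×1.8 = 9.56 V.
V_CE = 9.56 V > 0.2 V confirms active-region operation.

I_C ≈ 0.21 mA, V_CE ≈ 9.6 V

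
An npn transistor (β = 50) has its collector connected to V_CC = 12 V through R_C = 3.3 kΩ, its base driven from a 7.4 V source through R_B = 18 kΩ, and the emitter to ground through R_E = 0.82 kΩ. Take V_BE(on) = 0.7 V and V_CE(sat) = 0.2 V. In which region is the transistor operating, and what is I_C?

saturation; I_C ≈ 2.8 mA

Assume active: I_B = (7.4 − 0.7)/(18 + 51×0.82) = 0.112 mA, I_C = β·I_B = 5.6 mA.
Then V_CE = 12 − 5.6×3.3 − 5.71×0.82 = -11.2 V < 0.2 V — the active assumption fails.
Re-solve with V_CE = 0.2 V. KCL at the emitter: V_E/R_E = (V_BB−0.7−V_E)/R_B + (V_CC−0.2−V_E)/R_C, giving V_E = 2.5 V.
I_C = (V_CC − 0.2 − V_E)/R_C = (11.8 − 2.5)/3.3 = 2.82 mA.
Check: I_B = (6.7 − 2.5)/18 = 0.233 mA, and β·I_B = 11.7 mA > I_C, confirming saturation.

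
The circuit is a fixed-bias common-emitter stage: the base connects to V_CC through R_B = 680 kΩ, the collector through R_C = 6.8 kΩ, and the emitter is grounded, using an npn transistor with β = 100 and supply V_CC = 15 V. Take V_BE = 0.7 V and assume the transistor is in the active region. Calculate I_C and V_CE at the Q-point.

Base loop: V_CC = I_B·R_B + V_BE, so I_B = (15 − 0.7)/680 kΩ = 0.021 mA.
In the active region I_C = β·I_B = 100 × 0.021 = 2.1 mA.
Collector loop: V_CE = V_CC − I_C·R_C = 15 − 2.1×6.8 = 0.7 V.
Since V_CE = 0.7 V > V_CE(sat) ≈ 0.2 V, the transistor is in the active region as assumed.

I_C ≈ 2.1 mA, V_CE ≈ 0.7 V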